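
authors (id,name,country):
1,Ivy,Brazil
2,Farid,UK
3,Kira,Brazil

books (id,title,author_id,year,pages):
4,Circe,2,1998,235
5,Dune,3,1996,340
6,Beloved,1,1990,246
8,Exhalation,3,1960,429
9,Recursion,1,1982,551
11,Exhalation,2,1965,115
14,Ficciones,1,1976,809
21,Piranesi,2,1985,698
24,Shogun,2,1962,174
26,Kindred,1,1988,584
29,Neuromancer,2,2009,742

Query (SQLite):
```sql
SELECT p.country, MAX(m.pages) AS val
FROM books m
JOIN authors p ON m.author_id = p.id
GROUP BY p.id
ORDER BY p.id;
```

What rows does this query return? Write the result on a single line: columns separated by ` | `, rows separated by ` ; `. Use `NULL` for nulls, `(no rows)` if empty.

Brazil | 809 ; UK | 742 ; Brazil | 429

Join each books row to its authors via author_id.
Group joined rows by authors.id; compute MAX(m.pages) per group.
  1: ids {6, 9, 14, 26} → MAX(m.pages)=809
  2: ids {4, 11, 21, 24, 29} → MAX(m.pages)=742
  3: ids {5, 8} → MAX(m.pages)=429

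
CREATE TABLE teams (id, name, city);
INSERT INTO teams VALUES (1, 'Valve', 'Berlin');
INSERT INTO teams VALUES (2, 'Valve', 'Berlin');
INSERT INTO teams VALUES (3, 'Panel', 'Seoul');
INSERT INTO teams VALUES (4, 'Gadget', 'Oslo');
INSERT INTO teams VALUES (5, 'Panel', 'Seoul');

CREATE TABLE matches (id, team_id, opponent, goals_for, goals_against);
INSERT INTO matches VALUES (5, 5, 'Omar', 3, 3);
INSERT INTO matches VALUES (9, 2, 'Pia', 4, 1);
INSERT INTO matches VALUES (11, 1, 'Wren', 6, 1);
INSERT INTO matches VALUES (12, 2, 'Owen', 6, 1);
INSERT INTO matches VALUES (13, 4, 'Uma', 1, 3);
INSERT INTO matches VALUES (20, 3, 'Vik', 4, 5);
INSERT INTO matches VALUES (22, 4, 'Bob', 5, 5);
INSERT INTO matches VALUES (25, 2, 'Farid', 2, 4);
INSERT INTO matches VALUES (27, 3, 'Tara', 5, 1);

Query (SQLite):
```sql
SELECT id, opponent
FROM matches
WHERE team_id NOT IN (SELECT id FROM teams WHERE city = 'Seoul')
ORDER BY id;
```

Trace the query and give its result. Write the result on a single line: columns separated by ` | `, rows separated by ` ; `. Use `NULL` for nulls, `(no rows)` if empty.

9 | Pia ; 11 | Wren ; 12 | Owen ; 13 | Uma ; 22 | Bob ; 25 | Farid

Inner query: teams.id where city = 'Seoul'.
Outer: keep matches rows whose team_id is not in that set.
Inner query → {3, 5}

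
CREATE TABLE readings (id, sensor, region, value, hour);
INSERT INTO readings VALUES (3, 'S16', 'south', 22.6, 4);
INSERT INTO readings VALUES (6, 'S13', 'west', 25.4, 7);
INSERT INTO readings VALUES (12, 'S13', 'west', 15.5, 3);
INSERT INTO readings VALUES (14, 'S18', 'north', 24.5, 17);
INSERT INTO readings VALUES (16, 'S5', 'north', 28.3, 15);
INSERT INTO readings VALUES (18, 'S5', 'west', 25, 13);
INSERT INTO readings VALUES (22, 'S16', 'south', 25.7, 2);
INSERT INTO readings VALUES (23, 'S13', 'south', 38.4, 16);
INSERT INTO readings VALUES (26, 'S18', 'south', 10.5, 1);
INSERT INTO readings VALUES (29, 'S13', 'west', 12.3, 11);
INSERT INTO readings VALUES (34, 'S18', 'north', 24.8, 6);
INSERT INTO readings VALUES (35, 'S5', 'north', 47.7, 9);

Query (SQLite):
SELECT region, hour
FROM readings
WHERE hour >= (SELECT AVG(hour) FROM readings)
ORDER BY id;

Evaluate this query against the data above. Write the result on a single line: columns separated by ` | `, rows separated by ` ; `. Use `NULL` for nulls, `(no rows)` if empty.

north | 17 ; north | 15 ; west | 13 ; south | 16 ; west | 11 ; north | 9

Scalar subquery: AVG(hour) over all readings rows = 8.666667 (≈; comparison uses full precision).
Keep rows where hour >= that value.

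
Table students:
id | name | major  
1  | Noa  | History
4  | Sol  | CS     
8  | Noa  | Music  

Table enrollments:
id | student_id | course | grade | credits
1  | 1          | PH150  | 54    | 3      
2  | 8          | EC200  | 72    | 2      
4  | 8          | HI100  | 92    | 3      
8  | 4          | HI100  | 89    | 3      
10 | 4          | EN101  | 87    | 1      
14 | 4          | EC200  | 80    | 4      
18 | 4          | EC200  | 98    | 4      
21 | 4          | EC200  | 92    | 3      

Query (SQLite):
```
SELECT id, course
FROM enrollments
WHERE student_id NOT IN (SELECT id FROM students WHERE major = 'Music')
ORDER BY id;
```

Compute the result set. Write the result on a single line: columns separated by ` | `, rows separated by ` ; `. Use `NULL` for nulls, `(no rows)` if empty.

1 | PH150 ; 8 | HI100 ; 10 | EN101 ; 14 | EC200 ; 18 | EC200 ; 21 | EC200

Inner query: students.id where major = 'Music'.
Outer: keep enrollments rows whose student_id is not in that set.
Inner query → {8}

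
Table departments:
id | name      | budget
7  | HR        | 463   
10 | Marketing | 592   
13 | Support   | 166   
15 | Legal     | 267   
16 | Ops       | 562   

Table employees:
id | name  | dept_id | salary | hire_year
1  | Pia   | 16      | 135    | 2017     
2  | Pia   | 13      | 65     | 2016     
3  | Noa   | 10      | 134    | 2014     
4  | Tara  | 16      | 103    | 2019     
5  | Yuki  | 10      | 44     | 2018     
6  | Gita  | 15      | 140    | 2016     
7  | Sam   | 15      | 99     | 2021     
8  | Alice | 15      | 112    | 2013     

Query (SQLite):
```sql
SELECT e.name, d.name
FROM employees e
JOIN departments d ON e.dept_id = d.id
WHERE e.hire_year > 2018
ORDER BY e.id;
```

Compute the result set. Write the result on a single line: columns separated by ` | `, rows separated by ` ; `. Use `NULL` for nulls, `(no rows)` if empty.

Tara | Ops ; Sam | Legal

Each employees row matches the departments row where dept_id = departments.id.
Then keep rows with e.hire_year > 2018.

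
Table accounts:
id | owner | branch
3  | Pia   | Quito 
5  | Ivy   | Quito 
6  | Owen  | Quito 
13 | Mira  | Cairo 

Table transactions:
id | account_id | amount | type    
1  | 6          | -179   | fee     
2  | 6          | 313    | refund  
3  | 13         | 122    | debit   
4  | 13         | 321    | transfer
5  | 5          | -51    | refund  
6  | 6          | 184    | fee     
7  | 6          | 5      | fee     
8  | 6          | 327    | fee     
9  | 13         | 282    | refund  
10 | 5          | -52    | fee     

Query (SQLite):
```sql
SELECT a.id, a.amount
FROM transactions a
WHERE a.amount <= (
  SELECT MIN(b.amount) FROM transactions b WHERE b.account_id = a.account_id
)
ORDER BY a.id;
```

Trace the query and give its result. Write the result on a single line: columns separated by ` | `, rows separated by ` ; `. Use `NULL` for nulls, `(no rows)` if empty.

1 | -179 ; 3 | 122 ; 10 | -52

For each transactions row a, compute MIN(amount) over rows sharing a.account_id.
Keep row a if a.amount <= that per-group MIN.
  account_id=5: MIN(amount) = -52
  account_id=6: MIN(amount) = -179
  account_id=13: MIN(amount) = 122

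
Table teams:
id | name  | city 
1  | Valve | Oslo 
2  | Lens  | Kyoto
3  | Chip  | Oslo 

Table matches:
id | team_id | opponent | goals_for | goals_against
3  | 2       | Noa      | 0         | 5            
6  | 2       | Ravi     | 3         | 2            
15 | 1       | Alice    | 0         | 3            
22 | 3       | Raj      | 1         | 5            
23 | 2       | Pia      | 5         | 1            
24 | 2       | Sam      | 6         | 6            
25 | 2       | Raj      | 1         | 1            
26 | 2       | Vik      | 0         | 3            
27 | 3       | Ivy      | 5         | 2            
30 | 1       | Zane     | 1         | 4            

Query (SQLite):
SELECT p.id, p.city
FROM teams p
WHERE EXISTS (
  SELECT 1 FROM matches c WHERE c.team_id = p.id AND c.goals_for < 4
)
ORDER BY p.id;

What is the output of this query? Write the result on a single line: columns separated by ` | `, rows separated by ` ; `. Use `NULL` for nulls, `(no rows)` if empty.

1 | Oslo ; 2 | Kyoto ; 3 | Oslo

For each teams row, check whether any matches with matching team_id has goals_for < 4.
Keep rows where that is true.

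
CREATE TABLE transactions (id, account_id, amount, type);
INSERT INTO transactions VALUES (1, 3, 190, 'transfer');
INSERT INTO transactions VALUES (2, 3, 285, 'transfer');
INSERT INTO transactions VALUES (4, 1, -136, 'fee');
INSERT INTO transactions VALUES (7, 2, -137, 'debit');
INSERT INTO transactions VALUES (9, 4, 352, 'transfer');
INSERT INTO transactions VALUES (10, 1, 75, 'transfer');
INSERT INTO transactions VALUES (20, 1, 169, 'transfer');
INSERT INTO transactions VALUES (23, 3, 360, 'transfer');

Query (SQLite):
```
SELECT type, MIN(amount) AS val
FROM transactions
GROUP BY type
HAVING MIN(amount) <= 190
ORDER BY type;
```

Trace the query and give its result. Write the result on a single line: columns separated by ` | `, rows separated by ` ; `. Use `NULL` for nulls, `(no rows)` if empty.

Partition transactions by type; compute MIN(amount) within each group.
HAVING: keep groups where MIN(amount) <= 190.
  debit: ids {7} → MIN(amount)=-137
  fee: ids {4} → MIN(amount)=-136
  transfer: ids {1, 2, 9, 10, 20, 23} → MIN(amount)=75

debit | -137 ; fee | -136 ; transfer | 75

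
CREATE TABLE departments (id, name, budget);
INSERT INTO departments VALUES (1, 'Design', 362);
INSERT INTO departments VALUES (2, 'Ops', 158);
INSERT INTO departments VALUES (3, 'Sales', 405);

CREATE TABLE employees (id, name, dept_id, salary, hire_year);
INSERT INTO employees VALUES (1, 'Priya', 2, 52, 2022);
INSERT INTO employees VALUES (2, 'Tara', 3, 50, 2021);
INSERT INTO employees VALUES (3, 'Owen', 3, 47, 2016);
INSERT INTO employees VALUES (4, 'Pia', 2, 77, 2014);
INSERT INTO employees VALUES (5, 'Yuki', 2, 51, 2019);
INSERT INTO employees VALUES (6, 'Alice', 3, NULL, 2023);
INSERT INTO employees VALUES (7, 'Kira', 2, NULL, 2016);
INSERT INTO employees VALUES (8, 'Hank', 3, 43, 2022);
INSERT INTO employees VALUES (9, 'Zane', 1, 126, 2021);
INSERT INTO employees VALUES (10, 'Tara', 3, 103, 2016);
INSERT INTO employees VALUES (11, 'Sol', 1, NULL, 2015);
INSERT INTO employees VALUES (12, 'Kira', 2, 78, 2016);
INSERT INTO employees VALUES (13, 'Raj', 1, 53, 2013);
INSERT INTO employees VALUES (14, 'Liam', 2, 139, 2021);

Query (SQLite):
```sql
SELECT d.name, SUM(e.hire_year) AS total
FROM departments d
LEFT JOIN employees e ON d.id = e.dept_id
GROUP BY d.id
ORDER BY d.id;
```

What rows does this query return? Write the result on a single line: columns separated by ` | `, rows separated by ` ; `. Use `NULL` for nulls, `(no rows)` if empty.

LEFT JOIN keeps every departments row; unmatched ones get NULL for employees columns.
Group by departments.id and compute SUM(e.hire_year). SUM over an all-NULL group is NULL.
  1: ids {9, 11, 13} → SUM(e.hire_year)=6049
  2: ids {1, 4, 5, 7, 12, 14} → SUM(e.hire_year)=12108
  3: ids {2, 3, 6, 8, 10} → SUM(e.hire_year)=10098

Design | 6049 ; Ops | 12108 ; Sales | 10098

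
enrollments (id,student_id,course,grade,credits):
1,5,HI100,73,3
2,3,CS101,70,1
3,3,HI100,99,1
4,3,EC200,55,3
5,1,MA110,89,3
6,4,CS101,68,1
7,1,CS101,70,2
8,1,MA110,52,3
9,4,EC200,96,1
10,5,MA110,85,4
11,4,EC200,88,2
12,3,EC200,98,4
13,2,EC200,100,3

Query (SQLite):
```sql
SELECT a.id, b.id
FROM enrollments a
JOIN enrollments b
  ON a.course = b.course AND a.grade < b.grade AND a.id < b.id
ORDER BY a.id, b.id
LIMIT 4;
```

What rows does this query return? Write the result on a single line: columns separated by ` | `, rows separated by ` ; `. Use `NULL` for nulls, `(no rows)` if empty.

1 | 3 ; 4 | 9 ; 4 | 11 ; 4 | 12

Pairs (a,b) with same course, a.grade < b.grade, a.id < b.id.
course groups: CS101:{2,6,7} EC200:{4,9,11,12,13} HI100:{1,3} MA110:{5,8,10}
Ordered by (a.id, b.id); first 4.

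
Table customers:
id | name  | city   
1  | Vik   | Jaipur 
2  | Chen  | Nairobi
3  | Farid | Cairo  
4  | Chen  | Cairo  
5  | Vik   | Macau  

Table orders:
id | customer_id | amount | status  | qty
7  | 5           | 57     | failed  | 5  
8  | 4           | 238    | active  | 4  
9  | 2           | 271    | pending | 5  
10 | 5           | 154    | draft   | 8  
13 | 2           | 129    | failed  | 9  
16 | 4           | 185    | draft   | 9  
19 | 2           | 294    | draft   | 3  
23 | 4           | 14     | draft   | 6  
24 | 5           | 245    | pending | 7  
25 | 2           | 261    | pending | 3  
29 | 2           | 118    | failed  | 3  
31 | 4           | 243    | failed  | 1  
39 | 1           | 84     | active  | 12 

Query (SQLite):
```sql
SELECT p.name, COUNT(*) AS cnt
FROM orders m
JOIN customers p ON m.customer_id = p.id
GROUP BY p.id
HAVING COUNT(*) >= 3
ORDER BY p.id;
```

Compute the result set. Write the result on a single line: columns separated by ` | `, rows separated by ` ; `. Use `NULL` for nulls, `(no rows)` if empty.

Chen | 5 ; Chen | 4 ; Vik | 3

Join each orders row to its customers via customer_id.
Group joined rows by customers.id; compute COUNT(*) per group.
HAVING: keep groups with count ≥ 3.
  1: ids {39} → COUNT(*)=1
  2: ids {9, 13, 19, 25, 29} → COUNT(*)=5
  4: ids {8, 16, 23, 31} → COUNT(*)=4
  5: ids {7, 10, 24} → COUNT(*)=3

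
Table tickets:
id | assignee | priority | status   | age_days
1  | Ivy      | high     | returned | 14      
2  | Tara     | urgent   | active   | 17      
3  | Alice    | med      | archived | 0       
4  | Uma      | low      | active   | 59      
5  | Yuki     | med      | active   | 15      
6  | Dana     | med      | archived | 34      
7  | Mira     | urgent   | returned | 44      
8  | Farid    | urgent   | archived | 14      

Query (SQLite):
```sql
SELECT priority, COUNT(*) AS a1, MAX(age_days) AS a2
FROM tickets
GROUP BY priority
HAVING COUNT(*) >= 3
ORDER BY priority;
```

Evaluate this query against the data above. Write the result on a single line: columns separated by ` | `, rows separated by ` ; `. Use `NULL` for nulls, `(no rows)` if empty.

med | 3 | 34 ; urgent | 3 | 44

Group tickets by priority.
Per group compute: COUNT(*), MAX(age_days).
HAVING: drop groups with fewer than 3 rows.
  high: ids {1} → COUNT(*)=1, MAX(age_days)=14
  low: ids {4} → COUNT(*)=1, MAX(age_days)=59
  med: ids {3, 5, 6} → COUNT(*)=3, MAX(age_days)=34
  urgent: ids {2, 7, 8} → COUNT(*)=3, MAX(age_days)=44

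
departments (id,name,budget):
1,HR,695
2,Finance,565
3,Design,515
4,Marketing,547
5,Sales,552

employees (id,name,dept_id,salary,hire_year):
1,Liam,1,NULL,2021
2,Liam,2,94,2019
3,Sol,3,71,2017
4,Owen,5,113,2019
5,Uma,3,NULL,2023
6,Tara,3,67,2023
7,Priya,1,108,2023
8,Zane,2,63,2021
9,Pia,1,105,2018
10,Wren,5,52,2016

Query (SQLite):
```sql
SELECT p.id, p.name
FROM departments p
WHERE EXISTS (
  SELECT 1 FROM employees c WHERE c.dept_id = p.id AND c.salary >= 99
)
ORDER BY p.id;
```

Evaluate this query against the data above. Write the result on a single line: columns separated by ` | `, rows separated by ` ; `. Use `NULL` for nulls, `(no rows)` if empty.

1 | HR ; 5 | Sales

For each departments row, check whether any employees with matching dept_id has salary >= 99.
Keep rows where that is true.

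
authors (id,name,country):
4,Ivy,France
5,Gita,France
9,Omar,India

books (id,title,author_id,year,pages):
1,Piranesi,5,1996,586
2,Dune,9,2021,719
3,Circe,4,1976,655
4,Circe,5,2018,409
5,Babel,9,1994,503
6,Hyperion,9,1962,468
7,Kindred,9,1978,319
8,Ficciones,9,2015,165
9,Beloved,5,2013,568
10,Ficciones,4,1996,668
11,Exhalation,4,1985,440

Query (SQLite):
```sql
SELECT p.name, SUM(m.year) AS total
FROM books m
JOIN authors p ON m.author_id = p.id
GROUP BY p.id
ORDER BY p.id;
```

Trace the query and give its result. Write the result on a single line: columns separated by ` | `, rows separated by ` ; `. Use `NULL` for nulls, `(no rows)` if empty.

Join each books row to its authors via author_id.
Group joined rows by authors.id; compute SUM(m.year) per group.
  4: ids {3, 10, 11} → SUM(m.year)=5957
  5: ids {1, 4, 9} → SUM(m.year)=6027
  9: ids {2, 5, 6, 7, 8} → SUM(m.year)=9970

Ivy | 5957 ; Gita | 6027 ; Omar | 9970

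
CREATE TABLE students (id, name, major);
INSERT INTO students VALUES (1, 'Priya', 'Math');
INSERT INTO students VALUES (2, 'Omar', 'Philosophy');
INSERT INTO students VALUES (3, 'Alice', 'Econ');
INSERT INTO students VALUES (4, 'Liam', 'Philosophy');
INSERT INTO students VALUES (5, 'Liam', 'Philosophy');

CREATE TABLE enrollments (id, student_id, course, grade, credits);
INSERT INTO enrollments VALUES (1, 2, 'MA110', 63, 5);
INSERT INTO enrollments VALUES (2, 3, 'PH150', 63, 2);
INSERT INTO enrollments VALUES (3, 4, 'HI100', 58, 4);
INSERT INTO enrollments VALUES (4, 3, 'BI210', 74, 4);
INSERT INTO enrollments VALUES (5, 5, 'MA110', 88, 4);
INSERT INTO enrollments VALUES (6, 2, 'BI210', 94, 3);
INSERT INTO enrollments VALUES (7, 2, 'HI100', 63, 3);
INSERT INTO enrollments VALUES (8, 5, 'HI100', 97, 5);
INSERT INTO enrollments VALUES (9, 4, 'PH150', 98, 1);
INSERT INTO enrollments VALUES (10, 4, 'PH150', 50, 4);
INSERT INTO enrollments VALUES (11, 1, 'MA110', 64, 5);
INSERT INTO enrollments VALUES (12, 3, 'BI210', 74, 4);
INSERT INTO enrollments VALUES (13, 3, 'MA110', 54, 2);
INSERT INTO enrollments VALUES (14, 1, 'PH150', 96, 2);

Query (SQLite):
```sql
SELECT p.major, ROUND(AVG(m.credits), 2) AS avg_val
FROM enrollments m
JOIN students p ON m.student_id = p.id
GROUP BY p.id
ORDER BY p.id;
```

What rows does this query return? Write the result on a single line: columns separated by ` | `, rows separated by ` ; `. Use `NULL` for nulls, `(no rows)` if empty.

Join each enrollments row to its students via student_id.
Group joined rows by students.id; compute ROUND(AVG(m.credits), 2) per group.
  1: ids {11, 14} → ROUND(AVG(m.credits), 2)=3.5
  2: ids {1, 6, 7} → ROUND(AVG(m.credits), 2)=3.67
  3: ids {2, 4, 12, 13} → ROUND(AVG(m.credits), 2)=3
  4: ids {3, 9, 10} → ROUND(AVG(m.credits), 2)=3
  5: ids {5, 8} → ROUND(AVG(m.credits), 2)=4.5

Math | 3.5 ; Philosophy | 3.67 ; Econ | 3 ; Philosophy | 3 ; Philosophy | 4.5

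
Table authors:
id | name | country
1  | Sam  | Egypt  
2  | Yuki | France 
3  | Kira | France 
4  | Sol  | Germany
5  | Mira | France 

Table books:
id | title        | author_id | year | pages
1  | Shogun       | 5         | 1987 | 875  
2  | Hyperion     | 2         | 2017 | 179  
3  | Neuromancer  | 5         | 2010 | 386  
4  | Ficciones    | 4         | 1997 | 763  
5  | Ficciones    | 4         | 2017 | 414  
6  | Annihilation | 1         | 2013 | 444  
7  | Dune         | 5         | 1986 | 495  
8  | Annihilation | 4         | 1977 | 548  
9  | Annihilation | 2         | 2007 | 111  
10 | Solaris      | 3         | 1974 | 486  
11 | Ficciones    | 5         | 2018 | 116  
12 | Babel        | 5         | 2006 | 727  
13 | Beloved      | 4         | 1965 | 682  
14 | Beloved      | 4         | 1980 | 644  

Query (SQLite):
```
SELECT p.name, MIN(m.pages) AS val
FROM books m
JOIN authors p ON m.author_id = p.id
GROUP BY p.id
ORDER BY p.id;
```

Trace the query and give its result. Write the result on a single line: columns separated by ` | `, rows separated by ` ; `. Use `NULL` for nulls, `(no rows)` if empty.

Join each books row to its authors via author_id.
Group joined rows by authors.id; compute MIN(m.pages) per group.
  1: ids {6} → MIN(m.pages)=444
  2: ids {2, 9} → MIN(m.pages)=111
  3: ids {10} → MIN(m.pages)=486
  4: ids {4, 5, 8, 13, 14} → MIN(m.pages)=414
  5: ids {1, 3, 7, 11, 12} → MIN(m.pages)=116

Sam | 444 ; Yuki | 111 ; Kira | 486 ; Sol | 414 ; Mira | 116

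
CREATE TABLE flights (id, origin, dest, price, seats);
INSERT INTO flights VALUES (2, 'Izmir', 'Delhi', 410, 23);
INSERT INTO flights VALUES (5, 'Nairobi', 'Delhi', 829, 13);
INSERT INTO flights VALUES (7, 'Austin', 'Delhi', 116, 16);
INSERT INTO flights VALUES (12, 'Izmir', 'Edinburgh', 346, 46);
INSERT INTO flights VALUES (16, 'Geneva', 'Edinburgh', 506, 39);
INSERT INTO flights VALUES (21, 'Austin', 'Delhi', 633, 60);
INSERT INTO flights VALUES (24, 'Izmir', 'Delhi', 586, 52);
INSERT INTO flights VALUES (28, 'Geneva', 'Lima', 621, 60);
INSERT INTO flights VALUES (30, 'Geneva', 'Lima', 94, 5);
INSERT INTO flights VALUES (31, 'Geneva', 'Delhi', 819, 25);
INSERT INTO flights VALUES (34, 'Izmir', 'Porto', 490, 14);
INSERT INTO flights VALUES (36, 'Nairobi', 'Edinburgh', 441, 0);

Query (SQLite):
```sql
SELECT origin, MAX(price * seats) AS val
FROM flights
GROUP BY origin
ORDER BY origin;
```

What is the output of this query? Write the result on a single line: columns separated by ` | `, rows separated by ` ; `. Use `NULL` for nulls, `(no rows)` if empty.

For each row compute price * seats.
Group by origin; take MAX of the expression per group.
  Austin: ids {7, 21} → MAX(price * seats)=37980
  Geneva: ids {16, 28, 30, 31} → MAX(price * seats)=37260
  Izmir: ids {2, 12, 24, 34} → MAX(price * seats)=30472
  Nairobi: ids {5, 36} → MAX(price * seats)=10777

Austin | 37980 ; Geneva | 37260 ; Izmir | 30472 ; Nairobi | 10777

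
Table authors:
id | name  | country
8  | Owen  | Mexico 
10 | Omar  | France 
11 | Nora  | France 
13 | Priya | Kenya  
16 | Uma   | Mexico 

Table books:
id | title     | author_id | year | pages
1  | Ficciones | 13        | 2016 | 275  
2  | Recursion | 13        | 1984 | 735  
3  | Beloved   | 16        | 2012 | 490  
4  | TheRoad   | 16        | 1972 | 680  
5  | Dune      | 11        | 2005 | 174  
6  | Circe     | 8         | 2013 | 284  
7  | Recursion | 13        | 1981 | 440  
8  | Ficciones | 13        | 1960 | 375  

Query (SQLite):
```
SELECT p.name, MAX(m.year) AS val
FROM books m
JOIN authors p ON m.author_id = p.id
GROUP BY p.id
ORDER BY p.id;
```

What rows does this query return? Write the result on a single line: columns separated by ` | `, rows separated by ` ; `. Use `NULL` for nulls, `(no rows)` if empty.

Join each books row to its authors via author_id.
Group joined rows by authors.id; compute MAX(m.year) per group.
  8: ids {6} → MAX(m.year)=2013
  11: ids {5} → MAX(m.year)=2005
  13: ids {1, 2, 7, 8} → MAX(m.year)=2016
  16: ids {3, 4} → MAX(m.year)=2012

Owen | 2013 ; Nora | 2005 ; Priya | 2016 ; Uma | 2012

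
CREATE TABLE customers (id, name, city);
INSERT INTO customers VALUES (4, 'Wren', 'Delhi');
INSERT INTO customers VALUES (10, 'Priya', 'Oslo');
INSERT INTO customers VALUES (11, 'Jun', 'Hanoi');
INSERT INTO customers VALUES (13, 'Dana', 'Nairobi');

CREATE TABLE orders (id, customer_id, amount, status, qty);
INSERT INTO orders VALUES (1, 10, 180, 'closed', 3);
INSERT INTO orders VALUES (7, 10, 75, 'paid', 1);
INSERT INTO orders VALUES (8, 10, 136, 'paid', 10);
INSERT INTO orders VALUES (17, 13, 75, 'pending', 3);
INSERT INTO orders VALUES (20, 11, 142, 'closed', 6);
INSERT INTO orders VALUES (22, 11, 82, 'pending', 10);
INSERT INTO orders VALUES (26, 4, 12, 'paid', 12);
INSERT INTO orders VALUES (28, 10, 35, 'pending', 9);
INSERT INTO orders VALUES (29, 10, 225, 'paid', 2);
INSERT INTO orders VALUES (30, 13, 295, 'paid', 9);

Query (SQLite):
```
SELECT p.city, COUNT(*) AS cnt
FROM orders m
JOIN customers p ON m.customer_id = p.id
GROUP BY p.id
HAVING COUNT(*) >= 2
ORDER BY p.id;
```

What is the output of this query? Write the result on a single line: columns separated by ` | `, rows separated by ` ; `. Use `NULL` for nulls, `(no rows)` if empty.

Join each orders row to its customers via customer_id.
Group joined rows by customers.id; compute COUNT(*) per group.
HAVING: keep groups with count ≥ 2.
  4: ids {26} → COUNT(*)=1
  10: ids {1, 7, 8, 28, 29} → COUNT(*)=5
  11: ids {20, 22} → COUNT(*)=2
  13: ids {17, 30} → COUNT(*)=2

Oslo | 5 ; Hanoi | 2 ; Nairobi | 2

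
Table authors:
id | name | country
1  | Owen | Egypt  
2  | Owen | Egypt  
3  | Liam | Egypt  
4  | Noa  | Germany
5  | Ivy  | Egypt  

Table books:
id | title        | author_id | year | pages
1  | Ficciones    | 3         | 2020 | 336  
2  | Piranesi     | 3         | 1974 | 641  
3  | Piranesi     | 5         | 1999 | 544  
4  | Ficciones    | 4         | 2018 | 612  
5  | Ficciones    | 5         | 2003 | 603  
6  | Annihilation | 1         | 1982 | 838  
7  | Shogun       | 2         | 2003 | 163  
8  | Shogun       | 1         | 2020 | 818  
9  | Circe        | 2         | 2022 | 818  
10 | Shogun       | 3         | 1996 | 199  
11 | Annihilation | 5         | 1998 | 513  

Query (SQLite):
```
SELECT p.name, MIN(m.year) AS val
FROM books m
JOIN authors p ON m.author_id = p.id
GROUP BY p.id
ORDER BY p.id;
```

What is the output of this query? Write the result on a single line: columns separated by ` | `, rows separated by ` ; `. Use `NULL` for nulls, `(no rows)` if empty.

Join each books row to its authors via author_id.
Group joined rows by authors.id; compute MIN(m.year) per group.
  1: ids {6, 8} → MIN(m.year)=1982
  2: ids {7, 9} → MIN(m.year)=2003
  3: ids {1, 2, 10} → MIN(m.year)=1974
  4: ids {4} → MIN(m.year)=2018
  5: ids {3, 5, 11} → MIN(m.year)=1998

Owen | 1982 ; Owen | 2003 ; Liam | 1974 ; Noa | 2018 ; Ivy | 1998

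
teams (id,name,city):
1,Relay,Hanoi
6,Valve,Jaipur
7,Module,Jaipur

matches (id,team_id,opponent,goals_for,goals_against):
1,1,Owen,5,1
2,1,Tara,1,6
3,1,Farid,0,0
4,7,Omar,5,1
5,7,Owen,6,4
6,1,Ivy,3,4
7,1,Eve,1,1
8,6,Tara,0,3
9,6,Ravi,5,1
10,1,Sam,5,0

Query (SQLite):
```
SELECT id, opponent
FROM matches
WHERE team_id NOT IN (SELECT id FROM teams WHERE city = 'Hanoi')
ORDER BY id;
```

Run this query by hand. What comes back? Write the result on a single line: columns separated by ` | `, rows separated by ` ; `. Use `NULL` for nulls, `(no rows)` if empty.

Inner query: teams.id where city = 'Hanoi'.
Outer: keep matches rows whose team_id is not in that set.
Inner query → {1}

4 | Omar ; 5 | Owen ; 8 | Tara ; 9 | Ravi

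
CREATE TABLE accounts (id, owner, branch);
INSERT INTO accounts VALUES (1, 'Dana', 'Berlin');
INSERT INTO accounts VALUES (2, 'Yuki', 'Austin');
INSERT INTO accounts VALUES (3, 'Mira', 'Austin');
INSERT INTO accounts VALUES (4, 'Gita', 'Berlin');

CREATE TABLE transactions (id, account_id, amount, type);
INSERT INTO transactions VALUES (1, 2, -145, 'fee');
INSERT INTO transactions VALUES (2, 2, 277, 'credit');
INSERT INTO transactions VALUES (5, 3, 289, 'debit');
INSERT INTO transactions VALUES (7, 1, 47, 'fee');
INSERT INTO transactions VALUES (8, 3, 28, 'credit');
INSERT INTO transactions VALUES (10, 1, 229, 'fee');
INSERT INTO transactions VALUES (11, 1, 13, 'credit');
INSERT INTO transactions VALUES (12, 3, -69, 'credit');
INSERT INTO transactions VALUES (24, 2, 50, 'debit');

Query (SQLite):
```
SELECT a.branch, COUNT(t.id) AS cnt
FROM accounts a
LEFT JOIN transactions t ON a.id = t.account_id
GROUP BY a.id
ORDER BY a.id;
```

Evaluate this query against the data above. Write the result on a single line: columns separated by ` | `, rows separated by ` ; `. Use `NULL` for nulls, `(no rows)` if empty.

LEFT JOIN keeps every accounts row; unmatched ones get NULL for transactions columns.
Group by accounts.id and compute COUNT(t.id). COUNT(col) of an all-NULL group is 0.
  1: ids {7, 10, 11} → COUNT(t.id)=3
  2: ids {1, 2, 24} → COUNT(t.id)=3
  3: ids {5, 8, 12} → COUNT(t.id)=3
  4: ids {—} → COUNT(t.id)=0

Berlin | 3 ; Austin | 3 ; Austin | 3 ; Berlin | 0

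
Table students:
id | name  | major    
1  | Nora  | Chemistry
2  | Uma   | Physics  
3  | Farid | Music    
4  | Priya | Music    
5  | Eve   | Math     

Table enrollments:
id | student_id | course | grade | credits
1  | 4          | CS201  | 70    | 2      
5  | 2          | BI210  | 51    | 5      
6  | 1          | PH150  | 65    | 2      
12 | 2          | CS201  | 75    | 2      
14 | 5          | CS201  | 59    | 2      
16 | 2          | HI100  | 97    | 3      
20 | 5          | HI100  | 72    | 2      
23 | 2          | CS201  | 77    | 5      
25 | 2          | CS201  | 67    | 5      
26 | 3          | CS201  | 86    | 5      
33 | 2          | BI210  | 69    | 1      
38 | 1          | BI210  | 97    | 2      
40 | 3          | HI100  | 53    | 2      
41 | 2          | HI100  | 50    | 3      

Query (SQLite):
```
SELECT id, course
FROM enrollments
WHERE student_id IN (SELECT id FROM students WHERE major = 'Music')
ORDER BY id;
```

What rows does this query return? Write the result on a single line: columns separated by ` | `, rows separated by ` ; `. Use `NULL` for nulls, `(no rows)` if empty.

1 | CS201 ; 26 | CS201 ; 40 | HI100

Inner query: students.id where major = 'Music'.
Outer: keep enrollments rows whose student_id is in that set.
Inner query → {3, 4}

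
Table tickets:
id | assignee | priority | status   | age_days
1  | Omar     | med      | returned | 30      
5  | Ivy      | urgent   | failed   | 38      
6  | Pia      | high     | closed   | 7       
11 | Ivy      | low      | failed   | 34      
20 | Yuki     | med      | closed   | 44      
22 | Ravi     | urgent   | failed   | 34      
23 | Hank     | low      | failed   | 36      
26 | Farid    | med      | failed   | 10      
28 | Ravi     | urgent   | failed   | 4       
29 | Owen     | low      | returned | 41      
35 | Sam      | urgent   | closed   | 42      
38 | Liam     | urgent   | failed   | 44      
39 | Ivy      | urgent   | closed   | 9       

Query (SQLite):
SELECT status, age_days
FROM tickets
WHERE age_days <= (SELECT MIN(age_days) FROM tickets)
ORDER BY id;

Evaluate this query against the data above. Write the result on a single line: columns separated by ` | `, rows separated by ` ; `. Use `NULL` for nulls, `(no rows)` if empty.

Scalar subquery: MIN(age_days) over all tickets rows = 4.
Keep rows where age_days <= that value.

failed | 4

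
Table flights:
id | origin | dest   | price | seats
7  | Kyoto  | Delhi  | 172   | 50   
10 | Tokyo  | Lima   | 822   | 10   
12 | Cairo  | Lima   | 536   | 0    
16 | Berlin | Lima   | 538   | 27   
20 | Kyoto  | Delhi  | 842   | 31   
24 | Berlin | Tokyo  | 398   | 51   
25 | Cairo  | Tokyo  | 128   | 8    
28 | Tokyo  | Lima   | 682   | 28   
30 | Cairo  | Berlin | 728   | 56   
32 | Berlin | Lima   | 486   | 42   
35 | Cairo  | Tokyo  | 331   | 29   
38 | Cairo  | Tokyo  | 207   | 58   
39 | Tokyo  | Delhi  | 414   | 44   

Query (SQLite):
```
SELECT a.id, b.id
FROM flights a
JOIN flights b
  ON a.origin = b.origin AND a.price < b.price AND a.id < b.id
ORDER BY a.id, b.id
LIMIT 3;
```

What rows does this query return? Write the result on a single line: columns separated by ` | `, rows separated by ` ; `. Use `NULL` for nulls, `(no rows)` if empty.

Pairs (a,b) with same origin, a.price < b.price, a.id < b.id.
origin groups: Berlin:{16,24,32} Cairo:{12,25,30,35,38} Kyoto:{7,20} Tokyo:{10,28,39}
Ordered by (a.id, b.id); first 3.

7 | 20 ; 12 | 30 ; 24 | 32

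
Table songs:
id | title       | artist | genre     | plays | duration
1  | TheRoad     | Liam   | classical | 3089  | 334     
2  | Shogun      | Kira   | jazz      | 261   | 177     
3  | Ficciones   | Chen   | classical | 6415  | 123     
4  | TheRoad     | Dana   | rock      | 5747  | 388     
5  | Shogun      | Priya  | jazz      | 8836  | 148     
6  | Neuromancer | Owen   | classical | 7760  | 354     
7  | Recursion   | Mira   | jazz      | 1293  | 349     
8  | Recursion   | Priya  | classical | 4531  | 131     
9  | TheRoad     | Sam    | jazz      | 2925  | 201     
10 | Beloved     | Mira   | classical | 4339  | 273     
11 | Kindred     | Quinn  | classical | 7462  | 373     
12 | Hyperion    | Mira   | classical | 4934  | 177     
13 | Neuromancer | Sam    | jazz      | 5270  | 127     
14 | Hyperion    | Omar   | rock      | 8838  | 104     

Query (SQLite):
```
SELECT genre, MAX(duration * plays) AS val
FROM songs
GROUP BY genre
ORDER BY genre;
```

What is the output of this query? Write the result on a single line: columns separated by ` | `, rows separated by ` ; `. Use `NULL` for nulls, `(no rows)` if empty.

classical | 2783326 ; jazz | 1307728 ; rock | 2229836

For each row compute duration * plays.
Group by genre; take MAX of the expression per group.
  classical: ids {1, 3, 6, 8, 10, 11, 12} → MAX(duration * plays)=2783326
  jazz: ids {2, 5, 7, 9, 13} → MAX(duration * plays)=1307728
  rock: ids {4, 14} → MAX(duration * plays)=2229836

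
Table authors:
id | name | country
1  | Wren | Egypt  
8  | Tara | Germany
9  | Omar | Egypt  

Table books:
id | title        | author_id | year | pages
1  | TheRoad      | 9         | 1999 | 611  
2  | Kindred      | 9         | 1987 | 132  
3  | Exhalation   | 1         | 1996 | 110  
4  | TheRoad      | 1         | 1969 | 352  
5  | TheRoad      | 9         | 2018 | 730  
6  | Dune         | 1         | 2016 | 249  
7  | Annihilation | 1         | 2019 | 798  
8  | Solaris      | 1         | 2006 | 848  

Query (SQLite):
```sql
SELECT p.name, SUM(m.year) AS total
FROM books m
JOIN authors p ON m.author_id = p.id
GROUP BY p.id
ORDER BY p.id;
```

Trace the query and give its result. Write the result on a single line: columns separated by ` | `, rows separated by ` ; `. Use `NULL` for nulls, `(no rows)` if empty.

Join each books row to its authors via author_id.
Group joined rows by authors.id; compute SUM(m.year) per group.
  1: ids {3, 4, 6, 7, 8} → SUM(m.year)=10006
  9: ids {1, 2, 5} → SUM(m.year)=6004

Wren | 10006 ; Omar | 6004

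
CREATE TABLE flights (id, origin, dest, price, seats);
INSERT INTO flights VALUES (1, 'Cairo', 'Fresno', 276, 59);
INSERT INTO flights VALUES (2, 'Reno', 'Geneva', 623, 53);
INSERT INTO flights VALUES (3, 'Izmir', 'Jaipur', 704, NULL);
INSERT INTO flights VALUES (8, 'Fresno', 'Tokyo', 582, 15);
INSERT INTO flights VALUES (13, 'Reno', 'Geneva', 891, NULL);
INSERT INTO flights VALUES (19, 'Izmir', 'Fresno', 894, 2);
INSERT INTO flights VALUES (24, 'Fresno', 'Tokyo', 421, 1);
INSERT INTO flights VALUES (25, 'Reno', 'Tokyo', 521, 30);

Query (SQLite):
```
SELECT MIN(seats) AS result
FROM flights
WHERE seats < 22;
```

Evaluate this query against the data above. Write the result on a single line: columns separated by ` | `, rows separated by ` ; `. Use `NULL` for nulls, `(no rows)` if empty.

Rows where seats < 22 → seats values: [15, 2, 1].
MIN of non-NULL values = 1.

1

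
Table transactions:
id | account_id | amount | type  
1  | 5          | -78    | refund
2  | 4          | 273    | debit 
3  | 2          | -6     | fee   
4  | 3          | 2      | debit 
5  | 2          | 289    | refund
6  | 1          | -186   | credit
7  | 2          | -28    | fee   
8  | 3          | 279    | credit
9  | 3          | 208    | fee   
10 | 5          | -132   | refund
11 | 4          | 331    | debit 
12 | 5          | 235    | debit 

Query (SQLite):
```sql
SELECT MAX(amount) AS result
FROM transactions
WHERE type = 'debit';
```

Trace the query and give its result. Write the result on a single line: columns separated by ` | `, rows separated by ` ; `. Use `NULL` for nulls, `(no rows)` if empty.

Rows where type='debit' → amount values: [273, 2, 331, 235].
MAX of non-NULL values = 331.

331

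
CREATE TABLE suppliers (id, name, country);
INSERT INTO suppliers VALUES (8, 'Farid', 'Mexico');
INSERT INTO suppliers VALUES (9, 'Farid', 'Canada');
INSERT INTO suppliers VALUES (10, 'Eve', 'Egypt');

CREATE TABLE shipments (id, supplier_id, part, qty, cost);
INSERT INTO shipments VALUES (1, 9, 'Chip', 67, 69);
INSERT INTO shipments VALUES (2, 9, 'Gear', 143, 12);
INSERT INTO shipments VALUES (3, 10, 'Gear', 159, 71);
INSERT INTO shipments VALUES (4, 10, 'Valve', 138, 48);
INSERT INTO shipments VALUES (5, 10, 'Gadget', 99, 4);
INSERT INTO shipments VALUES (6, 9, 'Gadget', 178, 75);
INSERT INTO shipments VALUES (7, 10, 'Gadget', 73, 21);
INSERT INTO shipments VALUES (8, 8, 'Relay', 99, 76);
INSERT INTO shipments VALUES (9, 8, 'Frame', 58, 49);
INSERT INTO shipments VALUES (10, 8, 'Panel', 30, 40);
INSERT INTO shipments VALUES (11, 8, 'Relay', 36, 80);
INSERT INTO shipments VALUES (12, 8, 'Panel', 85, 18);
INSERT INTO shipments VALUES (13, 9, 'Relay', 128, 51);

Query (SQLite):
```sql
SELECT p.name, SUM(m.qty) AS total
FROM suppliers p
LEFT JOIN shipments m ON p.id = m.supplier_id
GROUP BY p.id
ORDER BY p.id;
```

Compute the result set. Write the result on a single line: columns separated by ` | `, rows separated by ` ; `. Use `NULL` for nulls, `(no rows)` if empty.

Farid | 308 ; Farid | 516 ; Eve | 469

LEFT JOIN keeps every suppliers row; unmatched ones get NULL for shipments columns.
Group by suppliers.id and compute SUM(m.qty). SUM over an all-NULL group is NULL.
  8: ids {8, 9, 10, 11, 12} → SUM(m.qty)=308
  9: ids {1, 2, 6, 13} → SUM(m.qty)=516
  10: ids {3, 4, 5, 7} → SUM(m.qty)=469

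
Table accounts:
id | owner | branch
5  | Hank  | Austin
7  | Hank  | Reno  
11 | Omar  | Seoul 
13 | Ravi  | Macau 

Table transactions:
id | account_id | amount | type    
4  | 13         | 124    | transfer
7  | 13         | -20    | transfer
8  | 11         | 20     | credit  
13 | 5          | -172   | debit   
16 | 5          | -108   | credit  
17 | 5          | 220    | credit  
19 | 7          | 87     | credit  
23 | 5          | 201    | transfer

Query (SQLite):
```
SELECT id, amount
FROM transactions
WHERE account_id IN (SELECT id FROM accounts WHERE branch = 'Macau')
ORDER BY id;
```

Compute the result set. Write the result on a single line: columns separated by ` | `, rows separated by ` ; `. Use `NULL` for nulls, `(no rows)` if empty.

Inner query: accounts.id where branch = 'Macau'.
Outer: keep transactions rows whose account_id is in that set.
Inner query → {13}

4 | 124 ; 7 | -20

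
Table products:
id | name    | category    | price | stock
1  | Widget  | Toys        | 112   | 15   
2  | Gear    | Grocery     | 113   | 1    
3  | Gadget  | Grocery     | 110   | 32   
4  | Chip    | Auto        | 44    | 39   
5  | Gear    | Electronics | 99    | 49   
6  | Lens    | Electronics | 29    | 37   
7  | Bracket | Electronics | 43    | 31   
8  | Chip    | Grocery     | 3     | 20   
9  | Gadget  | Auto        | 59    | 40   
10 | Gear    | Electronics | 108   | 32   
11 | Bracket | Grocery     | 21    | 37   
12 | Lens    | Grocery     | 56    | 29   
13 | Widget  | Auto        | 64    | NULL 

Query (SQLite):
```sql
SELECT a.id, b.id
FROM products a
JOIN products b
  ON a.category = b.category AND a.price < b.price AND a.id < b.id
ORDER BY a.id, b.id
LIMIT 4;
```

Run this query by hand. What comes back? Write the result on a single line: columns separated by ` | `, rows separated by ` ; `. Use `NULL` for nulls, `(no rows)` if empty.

4 | 9 ; 4 | 13 ; 5 | 10 ; 6 | 7

Pairs (a,b) with same category, a.price < b.price, a.id < b.id.
category groups: Auto:{4,9,13} Electronics:{5,6,7,10} Grocery:{2,3,8,11,12} Toys:{1}
Ordered by (a.id, b.id); first 4.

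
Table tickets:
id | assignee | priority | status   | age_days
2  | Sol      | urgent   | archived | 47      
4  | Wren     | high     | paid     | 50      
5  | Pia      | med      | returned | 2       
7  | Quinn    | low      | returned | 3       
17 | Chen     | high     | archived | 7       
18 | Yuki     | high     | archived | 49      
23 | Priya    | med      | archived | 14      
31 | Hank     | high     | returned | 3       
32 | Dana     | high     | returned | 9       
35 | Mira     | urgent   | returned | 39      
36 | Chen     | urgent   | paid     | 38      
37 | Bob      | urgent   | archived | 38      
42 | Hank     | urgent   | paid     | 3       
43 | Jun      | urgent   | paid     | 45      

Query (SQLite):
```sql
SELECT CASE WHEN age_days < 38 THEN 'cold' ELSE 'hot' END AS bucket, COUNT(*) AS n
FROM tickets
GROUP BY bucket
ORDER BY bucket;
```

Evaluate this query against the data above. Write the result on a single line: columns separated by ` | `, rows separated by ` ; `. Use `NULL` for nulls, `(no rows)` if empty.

Bucket rows by age_days < 38 → 'cold' else 'hot'; count each bucket.

cold | 7 ; hot | 7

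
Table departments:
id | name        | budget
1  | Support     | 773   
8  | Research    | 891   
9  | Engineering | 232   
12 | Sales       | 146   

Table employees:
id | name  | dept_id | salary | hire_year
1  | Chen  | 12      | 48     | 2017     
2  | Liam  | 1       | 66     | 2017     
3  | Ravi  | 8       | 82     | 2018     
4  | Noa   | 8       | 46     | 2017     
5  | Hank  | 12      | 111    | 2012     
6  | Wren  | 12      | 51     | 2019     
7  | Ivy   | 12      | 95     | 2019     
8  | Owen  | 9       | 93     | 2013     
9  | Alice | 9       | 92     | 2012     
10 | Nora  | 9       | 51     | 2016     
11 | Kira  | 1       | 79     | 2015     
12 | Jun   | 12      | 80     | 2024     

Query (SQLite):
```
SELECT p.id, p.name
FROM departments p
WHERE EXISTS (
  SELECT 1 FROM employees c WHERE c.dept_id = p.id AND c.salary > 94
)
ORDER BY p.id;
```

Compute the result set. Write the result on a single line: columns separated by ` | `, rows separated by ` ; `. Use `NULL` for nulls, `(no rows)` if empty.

For each departments row, check whether any employees with matching dept_id has salary > 94.
Keep rows where that is true.

12 | Sales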